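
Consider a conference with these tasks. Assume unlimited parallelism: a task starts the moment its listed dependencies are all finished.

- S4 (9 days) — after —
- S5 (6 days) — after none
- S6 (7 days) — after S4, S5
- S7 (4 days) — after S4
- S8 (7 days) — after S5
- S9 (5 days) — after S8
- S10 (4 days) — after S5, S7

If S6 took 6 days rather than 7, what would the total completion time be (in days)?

Baseline: S5→S8→S9 = 6+7+5 = 18 → 18 days.
S6 has 2 days of float (longest path through it is 16).
That remains the longest chain; total 18 days.

18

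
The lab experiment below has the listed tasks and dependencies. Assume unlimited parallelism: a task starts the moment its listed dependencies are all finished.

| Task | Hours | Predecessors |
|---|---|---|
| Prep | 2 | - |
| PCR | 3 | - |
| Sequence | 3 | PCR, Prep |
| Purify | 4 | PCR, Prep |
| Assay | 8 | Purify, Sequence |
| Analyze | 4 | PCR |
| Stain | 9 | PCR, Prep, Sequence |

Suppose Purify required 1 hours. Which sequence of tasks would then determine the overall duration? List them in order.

PCR, Sequence, Stain

Actual critical path: PCR→Purify→Assay = 3+4+8 = 15 ⇒ 15 hours.
Since Purify is critical, the -3 change carries straight to that chain (now 12 hours).
Now PCR→Sequence→Stain = 3+3+9 = 15 is longest, so the finish becomes 15 hours.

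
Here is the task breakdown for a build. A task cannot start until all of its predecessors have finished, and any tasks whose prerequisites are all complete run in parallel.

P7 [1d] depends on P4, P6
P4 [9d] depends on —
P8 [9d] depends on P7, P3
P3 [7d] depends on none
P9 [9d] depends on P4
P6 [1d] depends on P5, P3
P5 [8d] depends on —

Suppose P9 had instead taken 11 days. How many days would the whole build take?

The binding path is P4→P7→P8 = 9+1+9 = 19; finish at 19 days.
The longest path through P9 is only 18 days, so P9 has float 1.
New critical path: P4→P9 = 9+11 = 20 ⇒ 20 days.

20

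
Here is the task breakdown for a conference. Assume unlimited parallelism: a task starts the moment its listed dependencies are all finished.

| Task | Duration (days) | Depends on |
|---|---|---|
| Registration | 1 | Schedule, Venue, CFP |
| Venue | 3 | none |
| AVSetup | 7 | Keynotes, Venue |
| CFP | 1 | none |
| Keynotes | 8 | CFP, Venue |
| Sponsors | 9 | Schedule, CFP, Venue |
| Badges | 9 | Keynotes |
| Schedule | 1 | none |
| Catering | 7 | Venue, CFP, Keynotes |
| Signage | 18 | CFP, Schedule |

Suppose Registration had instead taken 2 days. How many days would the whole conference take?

Critical path before the change: Venue→Keynotes→Badges = 3+8+9 = 20 giving 20 days.
Registration has 16 days of float (longest path through it is 4).
That remains the longest chain; total 20 days.

20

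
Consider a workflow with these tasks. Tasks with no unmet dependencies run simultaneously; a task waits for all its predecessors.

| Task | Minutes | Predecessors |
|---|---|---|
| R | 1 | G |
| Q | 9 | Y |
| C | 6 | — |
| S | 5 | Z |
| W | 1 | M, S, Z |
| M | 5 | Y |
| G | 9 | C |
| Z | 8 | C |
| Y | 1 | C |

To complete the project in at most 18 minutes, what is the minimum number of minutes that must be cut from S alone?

2

Current finish: 20 minutes; target: 18.
S is on every critical path, so each minute cut from S cuts the finish by one (this holds down to a finish of 16).
Need 20 − 18 = 2 minutes off S → S becomes 3 minutes, finish becomes 18.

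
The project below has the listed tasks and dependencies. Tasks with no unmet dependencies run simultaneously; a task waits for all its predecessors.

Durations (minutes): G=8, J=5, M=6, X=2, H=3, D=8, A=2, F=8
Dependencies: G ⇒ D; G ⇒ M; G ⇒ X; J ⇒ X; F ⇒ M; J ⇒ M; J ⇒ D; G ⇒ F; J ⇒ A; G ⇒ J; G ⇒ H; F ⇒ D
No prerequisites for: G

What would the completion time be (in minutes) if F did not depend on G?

21

Original critical path: G→F→D = 8+8+8 = 24 ⇒ 24 minutes.
Without G→F, F's earliest start moves from 8 to 0.
The longest chain is now G→J→D = 8+5+8 = 21, so the plan takes 21 minutes.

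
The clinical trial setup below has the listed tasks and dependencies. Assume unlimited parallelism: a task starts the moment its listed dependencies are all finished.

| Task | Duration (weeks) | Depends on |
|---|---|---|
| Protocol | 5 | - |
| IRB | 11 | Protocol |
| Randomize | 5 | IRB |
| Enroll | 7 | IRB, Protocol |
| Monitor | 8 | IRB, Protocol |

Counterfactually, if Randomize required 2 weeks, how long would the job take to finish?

24

The binding path is Protocol→IRB→Monitor = 5+11+8 = 24; finish at 24 weeks.
Randomize has 3 weeks of float (longest path through it is 21).
No other chain overtakes it, so the finish is 24 weeks.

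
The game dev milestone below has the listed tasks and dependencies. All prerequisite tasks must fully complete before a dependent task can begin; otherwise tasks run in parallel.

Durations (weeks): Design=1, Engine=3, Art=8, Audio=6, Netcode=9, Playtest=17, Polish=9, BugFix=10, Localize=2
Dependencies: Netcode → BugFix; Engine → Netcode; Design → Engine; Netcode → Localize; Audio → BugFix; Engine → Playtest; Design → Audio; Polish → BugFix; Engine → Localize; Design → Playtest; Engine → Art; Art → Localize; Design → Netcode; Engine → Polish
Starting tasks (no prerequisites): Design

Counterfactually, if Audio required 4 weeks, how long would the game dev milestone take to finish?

As given, the longest chain is Design→Engine→Netcode→BugFix = 1+3+9+10 = 23, so the finish is 23 weeks.
Audio is off the critical path — its longest chain is 17 weeks, giving 6 of slack.
The critical path is still Design→Engine→Netcode→BugFix; finish is now 23 weeks.

23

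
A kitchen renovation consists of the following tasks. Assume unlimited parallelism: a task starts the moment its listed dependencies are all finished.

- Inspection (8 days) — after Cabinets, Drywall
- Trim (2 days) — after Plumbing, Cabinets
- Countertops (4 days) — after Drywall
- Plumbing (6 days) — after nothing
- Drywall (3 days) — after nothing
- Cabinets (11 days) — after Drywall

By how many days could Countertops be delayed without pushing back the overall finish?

15

The longest chain is Drywall→Cabinets→Inspection = 3+11+8 = 22; overall finish 22 days.
Countertops finishes as early as 7 and must finish by 22.
Slack of Countertops = 18 − 3 = 15 days.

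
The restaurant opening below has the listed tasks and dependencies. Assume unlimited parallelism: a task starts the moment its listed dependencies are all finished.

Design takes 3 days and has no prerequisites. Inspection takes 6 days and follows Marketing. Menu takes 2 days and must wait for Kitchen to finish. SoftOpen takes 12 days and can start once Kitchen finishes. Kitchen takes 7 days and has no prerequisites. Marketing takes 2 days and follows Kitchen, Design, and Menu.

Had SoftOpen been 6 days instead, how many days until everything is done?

17

The binding path is Kitchen→SoftOpen = 7+12 = 19; finish at 19 days.
SoftOpen is on the critical path; changing it to 6 makes that path 13 days.
Now Kitchen→Menu→Marketing→Inspection = 7+2+2+6 = 17 is longest, so the finish becomes 17 days.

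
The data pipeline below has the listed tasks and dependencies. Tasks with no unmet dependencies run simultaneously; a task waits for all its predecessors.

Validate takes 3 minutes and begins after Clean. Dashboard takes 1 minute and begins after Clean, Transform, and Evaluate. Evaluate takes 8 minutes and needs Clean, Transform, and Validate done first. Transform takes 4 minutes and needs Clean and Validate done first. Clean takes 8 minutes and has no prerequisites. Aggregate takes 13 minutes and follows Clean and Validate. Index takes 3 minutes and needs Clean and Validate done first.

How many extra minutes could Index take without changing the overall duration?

Clean→Validate→Transform→Evaluate→Dashboard = 8+3+4+8+1 = 24 sets the makespan at 24 minutes.
Longest path through Index: 14 minutes (earliest finish 14, latest finish 24).
So Index can slip 24 − 14 = 10 minutes.

10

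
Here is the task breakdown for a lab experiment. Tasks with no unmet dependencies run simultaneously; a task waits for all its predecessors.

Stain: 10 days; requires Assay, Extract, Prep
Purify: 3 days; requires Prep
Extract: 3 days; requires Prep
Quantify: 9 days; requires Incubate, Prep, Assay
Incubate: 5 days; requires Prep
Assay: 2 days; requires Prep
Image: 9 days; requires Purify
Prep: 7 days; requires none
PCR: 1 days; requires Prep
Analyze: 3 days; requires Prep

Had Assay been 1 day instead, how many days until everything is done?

21

The binding path is Prep→Incubate→Quantify = 7+5+9 = 21; finish at 21 days.
Assay has 2 days of float (longest path through it is 19).
No other chain overtakes it, so the finish is 21 days.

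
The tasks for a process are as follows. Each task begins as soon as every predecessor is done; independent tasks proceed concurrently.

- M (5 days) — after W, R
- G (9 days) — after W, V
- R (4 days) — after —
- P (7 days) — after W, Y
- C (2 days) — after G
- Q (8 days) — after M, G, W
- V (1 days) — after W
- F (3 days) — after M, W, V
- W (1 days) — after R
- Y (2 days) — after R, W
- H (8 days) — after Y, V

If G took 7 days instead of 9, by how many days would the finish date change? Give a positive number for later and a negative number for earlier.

The binding path is R→W→V→G→Q = 4+1+1+9+8 = 23; finish at 23 days.
Since G is critical, the -2 change carries straight to that chain (now 21 days).
That remains the longest chain; total 21 days.
Change in finish: 21 − 23 = -2 days.

-2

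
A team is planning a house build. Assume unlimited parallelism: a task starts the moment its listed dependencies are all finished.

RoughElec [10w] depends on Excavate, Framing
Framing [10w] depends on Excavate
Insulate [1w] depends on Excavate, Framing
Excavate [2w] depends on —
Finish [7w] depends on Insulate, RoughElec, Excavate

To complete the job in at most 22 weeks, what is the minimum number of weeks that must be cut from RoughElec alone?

7

Current finish: 29 weeks; target: 22.
RoughElec is on every critical path, so each week cut from RoughElec cuts the finish by one (this holds down to a finish of 20).
Need 29 − 22 = 7 weeks off RoughElec → RoughElec becomes 3 weeks, finish becomes 22.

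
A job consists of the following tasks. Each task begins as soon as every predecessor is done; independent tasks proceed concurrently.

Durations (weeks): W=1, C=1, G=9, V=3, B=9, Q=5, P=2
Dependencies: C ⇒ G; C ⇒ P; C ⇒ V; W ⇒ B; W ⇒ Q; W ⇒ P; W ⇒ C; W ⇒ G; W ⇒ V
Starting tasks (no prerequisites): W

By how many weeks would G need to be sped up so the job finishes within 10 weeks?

1

Current finish: 11 weeks; target: 10.
G is on every critical path, so each week cut from G cuts the finish by one (this holds down to a finish of 10).
Need 11 − 10 = 1 week off G → G becomes 8 weeks, finish becomes 10.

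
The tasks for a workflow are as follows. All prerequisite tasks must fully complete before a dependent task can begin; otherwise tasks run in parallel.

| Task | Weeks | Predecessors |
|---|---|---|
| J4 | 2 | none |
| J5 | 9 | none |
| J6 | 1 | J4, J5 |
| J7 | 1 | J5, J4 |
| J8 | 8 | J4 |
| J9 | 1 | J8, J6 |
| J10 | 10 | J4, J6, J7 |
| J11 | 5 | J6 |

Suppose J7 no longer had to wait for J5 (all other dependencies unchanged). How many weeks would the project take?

20

Original critical path: J5→J6→J10 = 9+1+10 = 20 ⇒ 20 weeks.
Without J5→J7, J7's earliest start moves from 9 to 2.
The longest chain is now J5→J6→J10 = 9+1+10 = 20, so the project takes 20 weeks.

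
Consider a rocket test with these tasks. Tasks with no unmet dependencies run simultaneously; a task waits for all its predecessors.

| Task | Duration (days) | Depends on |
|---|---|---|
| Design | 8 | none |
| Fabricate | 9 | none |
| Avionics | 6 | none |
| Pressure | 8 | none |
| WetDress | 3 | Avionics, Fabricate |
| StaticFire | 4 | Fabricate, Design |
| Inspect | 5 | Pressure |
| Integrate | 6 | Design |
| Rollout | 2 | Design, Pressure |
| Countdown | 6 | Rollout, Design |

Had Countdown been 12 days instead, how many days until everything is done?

22

As given, the longest chain is Design→Rollout→Countdown = 8+2+6 = 16, so the finish is 16 days.
Since Countdown is critical, the +6 change carries straight to that chain (now 22 days).
No other chain overtakes it, so the finish is 22 days.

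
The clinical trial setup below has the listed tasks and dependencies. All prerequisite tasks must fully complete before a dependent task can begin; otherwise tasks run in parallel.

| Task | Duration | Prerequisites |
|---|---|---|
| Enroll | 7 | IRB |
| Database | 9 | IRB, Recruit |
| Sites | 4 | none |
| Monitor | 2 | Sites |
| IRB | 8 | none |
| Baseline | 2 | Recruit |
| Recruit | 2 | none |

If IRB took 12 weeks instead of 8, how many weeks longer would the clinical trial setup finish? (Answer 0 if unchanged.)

4

Baseline: IRB→Database = 8+9 = 17 → 17 weeks.
IRB lies on that path, so at 12 weeks the path becomes 21 weeks.
That remains the longest chain; total 21 weeks.
Change in finish: 21 − 17 = +4 weeks.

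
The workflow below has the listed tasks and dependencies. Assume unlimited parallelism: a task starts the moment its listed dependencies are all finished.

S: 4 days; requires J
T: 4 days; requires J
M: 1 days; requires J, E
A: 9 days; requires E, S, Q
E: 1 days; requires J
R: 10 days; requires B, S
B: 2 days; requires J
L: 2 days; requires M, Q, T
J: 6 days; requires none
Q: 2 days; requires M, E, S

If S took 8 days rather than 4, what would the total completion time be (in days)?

25

The binding path is J→S→Q→A = 6+4+2+9 = 21; finish at 21 days.
S is on the critical path; changing it to 8 makes that path 25 days.
No other chain overtakes it, so the finish is 25 days.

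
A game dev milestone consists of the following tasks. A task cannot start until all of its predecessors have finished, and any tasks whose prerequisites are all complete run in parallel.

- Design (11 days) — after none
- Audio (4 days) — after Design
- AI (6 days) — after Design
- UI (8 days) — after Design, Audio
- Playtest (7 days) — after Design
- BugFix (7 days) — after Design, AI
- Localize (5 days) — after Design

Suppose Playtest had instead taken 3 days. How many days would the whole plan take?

24

As given, the longest chain is Design→AI→BugFix = 11+6+7 = 24, so the finish is 24 days.
The longest path through Playtest is only 18 days, so Playtest has float 6.
No other chain overtakes it, so the finish is 24 days.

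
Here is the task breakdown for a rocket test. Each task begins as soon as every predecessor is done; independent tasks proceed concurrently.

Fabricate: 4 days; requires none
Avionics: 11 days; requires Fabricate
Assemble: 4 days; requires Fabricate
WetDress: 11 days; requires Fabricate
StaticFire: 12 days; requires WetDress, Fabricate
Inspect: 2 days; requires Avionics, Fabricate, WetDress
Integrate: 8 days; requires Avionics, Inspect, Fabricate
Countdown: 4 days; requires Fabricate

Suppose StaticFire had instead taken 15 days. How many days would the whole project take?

Critical path before the change: Fabricate→WetDress→StaticFire = 4+11+12 = 27 giving 27 days.
Since StaticFire is critical, the +3 change carries straight to that chain (now 30 days).
That remains the longest chain; total 30 days.

30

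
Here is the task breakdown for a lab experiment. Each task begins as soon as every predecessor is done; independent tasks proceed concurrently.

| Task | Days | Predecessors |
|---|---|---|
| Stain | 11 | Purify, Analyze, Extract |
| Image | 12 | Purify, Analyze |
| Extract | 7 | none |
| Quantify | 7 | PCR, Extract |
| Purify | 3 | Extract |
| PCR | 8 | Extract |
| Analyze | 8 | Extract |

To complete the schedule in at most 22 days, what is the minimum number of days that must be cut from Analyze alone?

Current finish: 27 days; target: 22.
Analyze is on every critical path, so each day cut from Analyze cuts the finish by one (this holds down to a finish of 22).
Need 27 − 22 = 5 days off Analyze → Analyze becomes 3 days, finish becomes 22.

5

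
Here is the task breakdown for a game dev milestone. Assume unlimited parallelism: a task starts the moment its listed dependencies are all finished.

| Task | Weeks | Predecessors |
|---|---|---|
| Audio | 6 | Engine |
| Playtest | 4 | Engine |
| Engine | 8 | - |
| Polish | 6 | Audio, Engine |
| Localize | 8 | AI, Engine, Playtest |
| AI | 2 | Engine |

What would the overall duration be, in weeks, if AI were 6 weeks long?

22

Baseline: Engine→Audio→Polish = 8+6+6 = 20 → 20 weeks.
The longest path through AI is only 18 weeks, so AI has float 2.
New critical path: Engine→AI→Localize = 8+6+8 = 22 ⇒ 22 weeks.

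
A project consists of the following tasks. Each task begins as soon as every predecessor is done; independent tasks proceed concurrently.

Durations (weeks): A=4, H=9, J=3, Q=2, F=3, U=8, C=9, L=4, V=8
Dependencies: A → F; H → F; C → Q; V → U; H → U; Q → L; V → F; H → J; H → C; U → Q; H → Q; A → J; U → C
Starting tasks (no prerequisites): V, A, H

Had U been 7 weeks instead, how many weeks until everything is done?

Actual critical path: H→U→C→Q→L = 9+8+9+2+4 = 32 ⇒ 32 weeks.
Since U is critical, the -1 change carries straight to that chain (now 31 weeks).
The critical path is still H→U→C→Q→L; finish is now 31 weeks.

31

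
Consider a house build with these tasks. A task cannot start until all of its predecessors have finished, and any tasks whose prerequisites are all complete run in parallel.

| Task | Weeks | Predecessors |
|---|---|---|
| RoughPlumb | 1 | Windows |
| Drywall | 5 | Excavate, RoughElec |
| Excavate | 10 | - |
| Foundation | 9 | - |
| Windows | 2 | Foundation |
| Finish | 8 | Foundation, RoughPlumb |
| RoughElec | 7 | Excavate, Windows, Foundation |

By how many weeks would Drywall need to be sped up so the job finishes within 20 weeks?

3

Current finish: 23 weeks; target: 20.
Drywall is on every critical path, so each week cut from Drywall cuts the finish by one (this holds down to a finish of 20).
Need 23 − 20 = 3 weeks off Drywall → Drywall becomes 2 weeks, finish becomes 20.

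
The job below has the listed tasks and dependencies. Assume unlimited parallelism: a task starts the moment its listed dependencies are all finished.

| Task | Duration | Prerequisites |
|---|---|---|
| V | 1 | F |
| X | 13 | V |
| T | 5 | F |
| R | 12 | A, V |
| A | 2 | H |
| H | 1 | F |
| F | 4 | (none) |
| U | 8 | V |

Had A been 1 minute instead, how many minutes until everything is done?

18

Baseline: F→H→A→R = 4+1+2+12 = 19 → 19 minutes.
A is on the critical path; changing it to 1 makes that path 18 minutes.
The critical path is still F→H→A→R; finish is now 18 minutes.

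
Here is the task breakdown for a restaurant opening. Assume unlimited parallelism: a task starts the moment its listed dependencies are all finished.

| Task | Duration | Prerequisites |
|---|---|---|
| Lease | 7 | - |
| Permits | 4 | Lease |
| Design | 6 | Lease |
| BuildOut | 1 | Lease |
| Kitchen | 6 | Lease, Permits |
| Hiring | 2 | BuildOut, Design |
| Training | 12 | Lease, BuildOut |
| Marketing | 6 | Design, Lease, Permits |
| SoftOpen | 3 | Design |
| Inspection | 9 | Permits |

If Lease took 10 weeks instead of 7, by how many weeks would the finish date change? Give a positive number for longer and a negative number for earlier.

3

As given, the longest chain is Lease→Permits→Inspection = 7+4+9 = 20, so the finish is 20 weeks.
Lease lies on that path, so at 10 weeks the path becomes 23 weeks.
That remains the longest chain; total 23 weeks.
Change in finish: 23 − 20 = +3 weeks.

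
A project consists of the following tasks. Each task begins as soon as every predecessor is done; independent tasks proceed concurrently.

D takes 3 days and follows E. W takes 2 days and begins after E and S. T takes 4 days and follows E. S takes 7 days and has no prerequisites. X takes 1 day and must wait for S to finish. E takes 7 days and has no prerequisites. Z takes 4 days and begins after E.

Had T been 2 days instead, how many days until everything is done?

The binding path is E→T = 7+4 = 11; finish at 11 days.
T lies on that path, so at 2 days the path becomes 9 days.
Now E→Z = 7+4 = 11 is longest, so the finish becomes 11 days.

11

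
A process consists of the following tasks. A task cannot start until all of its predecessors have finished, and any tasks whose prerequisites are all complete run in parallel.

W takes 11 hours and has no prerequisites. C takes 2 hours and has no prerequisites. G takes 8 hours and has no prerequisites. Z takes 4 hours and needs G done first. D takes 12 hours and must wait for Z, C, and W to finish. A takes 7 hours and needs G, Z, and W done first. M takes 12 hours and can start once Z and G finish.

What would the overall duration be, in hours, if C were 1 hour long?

Actual critical path: G→Z→D = 8+4+12 = 24 ⇒ 24 hours.
The longest path through C is only 14 hours, so C has float 10.
That remains the longest chain; total 24 hours.

24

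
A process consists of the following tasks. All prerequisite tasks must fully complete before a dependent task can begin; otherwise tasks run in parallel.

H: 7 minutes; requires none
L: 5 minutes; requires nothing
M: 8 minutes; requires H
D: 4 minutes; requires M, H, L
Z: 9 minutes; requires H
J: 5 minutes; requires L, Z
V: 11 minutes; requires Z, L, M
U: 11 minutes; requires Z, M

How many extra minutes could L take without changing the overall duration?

Critical path: H→Z→V = 7+9+11 = 27, so the finish is 27 minutes.
The longest chain containing L totals 16 minutes.
Slack of L = 11 − 0 = 11 minutes.

11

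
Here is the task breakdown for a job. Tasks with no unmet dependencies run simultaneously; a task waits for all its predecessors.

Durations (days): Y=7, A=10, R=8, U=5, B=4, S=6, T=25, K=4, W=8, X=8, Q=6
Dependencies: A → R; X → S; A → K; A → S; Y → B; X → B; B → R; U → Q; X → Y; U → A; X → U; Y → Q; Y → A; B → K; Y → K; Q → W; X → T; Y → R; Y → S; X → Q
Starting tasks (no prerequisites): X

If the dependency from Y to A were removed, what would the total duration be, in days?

33

Original critical path: X→Y→A→R = 8+7+10+8 = 33 ⇒ 33 days.
Without Y→A, A's earliest start moves from 15 to 13.
New critical path: X→T = 8+25 = 33 ⇒ 33 days.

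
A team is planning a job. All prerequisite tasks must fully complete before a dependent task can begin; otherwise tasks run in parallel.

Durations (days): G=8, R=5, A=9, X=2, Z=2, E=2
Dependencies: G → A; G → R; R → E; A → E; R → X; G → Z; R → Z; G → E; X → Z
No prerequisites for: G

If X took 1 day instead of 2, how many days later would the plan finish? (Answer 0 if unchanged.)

Actual critical path: G→A→E = 8+9+2 = 19 ⇒ 19 days.
X is off the critical path — its longest chain is 17 days, giving 2 of slack.
That remains the longest chain; total 19 days.
Change in finish: 19 − 19 = +0 days.

0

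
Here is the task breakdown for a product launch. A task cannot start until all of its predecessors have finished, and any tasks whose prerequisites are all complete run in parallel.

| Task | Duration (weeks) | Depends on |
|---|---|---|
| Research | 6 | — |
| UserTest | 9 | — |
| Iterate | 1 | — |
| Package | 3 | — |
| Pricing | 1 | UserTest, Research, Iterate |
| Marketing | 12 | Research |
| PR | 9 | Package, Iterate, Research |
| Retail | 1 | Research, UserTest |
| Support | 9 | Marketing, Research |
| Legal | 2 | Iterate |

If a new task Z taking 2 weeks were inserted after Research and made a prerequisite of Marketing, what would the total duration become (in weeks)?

Originally the plan takes 27 weeks.
With Z inserted, Marketing now waits for max(Research, Z).
New critical path: Research→Z→Marketing→Support = 6+2+12+9 = 29 ⇒ 29 weeks.

29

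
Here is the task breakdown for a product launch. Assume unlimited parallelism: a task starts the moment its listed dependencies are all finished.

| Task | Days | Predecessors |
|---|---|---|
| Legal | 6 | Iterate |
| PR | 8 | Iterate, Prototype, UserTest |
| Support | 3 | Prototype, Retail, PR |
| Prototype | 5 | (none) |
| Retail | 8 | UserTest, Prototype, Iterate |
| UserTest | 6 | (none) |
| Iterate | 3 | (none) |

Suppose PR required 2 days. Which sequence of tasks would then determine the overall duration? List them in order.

Baseline: UserTest→PR→Support = 6+8+3 = 17 → 17 days.
Since PR is critical, the -6 change carries straight to that chain (now 11 days).
Now UserTest→Retail→Support = 6+8+3 = 17 is longest, so the finish becomes 17 days.

UserTest, Retail, Support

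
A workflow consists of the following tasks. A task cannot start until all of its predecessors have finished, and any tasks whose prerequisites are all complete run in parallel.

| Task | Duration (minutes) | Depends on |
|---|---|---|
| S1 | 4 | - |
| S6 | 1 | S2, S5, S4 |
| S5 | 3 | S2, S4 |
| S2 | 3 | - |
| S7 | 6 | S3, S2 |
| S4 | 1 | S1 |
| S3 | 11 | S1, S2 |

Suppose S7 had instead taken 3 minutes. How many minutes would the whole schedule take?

18

Baseline: S1→S3→S7 = 4+11+6 = 21 → 21 minutes.
Since S7 is critical, the -3 change carries straight to that chain (now 18 minutes).
No other chain overtakes it, so the finish is 18 minutes.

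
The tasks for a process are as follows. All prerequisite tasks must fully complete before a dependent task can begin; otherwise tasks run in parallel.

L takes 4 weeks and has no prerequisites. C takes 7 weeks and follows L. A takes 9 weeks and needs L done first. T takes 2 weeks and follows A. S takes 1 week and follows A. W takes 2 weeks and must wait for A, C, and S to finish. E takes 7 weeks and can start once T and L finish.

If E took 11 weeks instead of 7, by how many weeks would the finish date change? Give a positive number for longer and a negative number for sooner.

The binding path is L→A→T→E = 4+9+2+7 = 22; finish at 22 weeks.
E is on the critical path; changing it to 11 makes that path 26 weeks.
No other chain overtakes it, so the finish is 26 weeks.
Change in finish: 26 − 22 = +4 weeks.

4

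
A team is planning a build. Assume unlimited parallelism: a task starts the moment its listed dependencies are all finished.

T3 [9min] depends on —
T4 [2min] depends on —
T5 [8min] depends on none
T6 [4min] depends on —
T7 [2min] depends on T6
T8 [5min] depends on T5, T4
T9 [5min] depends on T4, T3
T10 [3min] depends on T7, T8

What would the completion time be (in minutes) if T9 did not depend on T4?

16

With the dependency in place, T5→T8→T10 = 8+5+3 = 16 sets the finish at 16 minutes.
Dropping T4→T9 doesn't change T9's earliest start (9); another predecessor still binds.
After: T5→T8→T10 = 8+5+3 = 16 → 16 minutes.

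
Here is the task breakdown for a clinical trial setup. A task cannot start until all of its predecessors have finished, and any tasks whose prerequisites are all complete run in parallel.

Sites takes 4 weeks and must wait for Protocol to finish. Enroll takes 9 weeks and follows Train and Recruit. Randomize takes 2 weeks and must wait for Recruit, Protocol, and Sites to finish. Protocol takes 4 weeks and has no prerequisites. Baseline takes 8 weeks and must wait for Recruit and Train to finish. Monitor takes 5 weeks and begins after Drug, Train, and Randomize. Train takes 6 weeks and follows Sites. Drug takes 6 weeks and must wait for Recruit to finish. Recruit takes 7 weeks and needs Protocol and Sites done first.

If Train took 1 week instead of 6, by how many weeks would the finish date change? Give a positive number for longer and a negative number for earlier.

Actual critical path: Protocol→Sites→Recruit→Drug→Monitor = 4+4+7+6+5 = 26 ⇒ 26 weeks.
The longest path through Train is only 23 weeks, so Train has float 3.
No other chain overtakes it, so the finish is 26 weeks.
Change in finish: 26 − 26 = +0 weeks.

0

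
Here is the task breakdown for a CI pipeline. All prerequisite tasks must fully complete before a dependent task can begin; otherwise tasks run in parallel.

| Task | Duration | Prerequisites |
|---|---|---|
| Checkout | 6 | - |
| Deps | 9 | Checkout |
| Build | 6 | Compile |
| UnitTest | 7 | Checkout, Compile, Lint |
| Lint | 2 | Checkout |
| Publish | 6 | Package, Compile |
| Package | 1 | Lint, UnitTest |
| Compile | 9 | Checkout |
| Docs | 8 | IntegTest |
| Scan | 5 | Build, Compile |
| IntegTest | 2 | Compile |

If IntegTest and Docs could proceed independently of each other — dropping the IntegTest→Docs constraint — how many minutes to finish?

29

Before: longest chain Checkout→Compile→UnitTest→Package→Publish = 6+9+7+1+6 = 29, finish 29.
Without IntegTest→Docs, Docs's earliest start moves from 17 to 0.
The longest chain is now Checkout→Compile→UnitTest→Package→Publish = 6+9+7+1+6 = 29, so the plan takes 29 minutes.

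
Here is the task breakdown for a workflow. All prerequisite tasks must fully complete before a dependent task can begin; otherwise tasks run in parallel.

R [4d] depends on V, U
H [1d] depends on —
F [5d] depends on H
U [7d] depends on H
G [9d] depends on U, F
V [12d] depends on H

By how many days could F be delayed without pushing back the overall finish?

2

Critical path: H→V→R = 1+12+4 = 17, so the finish is 17 days.
Longest path through F: 15 days (earliest finish 6, latest finish 8).
Float = 17 − 15 = 2.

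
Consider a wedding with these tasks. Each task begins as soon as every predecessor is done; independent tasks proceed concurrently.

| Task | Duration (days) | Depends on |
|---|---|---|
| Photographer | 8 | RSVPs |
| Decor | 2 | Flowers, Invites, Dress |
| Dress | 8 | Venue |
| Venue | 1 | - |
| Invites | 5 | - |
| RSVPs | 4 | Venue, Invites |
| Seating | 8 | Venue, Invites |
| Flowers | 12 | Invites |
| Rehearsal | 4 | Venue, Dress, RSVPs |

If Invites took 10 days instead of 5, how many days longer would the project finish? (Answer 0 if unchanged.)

The binding path is Invites→Flowers→Decor = 5+12+2 = 19; finish at 19 days.
Invites lies on that path, so at 10 days the path becomes 24 days.
No other chain overtakes it, so the finish is 24 days.
Change in finish: 24 − 19 = +5 days.

5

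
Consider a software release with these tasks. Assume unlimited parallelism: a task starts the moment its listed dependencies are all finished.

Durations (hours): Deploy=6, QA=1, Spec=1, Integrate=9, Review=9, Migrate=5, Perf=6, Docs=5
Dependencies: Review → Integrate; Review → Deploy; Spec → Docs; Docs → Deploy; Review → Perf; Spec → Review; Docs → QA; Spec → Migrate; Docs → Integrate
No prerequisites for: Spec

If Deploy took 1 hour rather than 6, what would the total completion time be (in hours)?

As given, the longest chain is Spec→Review→Integrate = 1+9+9 = 19, so the finish is 19 hours.
Deploy is off the critical path — its longest chain is 16 hours, giving 3 of slack.
That remains the longest chain; total 19 hours.

19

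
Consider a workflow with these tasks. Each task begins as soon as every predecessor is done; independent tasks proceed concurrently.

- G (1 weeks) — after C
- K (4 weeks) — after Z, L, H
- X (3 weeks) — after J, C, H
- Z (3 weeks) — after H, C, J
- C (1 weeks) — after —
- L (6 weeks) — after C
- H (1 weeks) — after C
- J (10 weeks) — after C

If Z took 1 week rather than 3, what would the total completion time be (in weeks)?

The binding path is C→J→Z→K = 1+10+3+4 = 18; finish at 18 weeks.
Z is on the critical path; changing it to 1 makes that path 16 weeks.
That remains the longest chain; total 16 weeks.

16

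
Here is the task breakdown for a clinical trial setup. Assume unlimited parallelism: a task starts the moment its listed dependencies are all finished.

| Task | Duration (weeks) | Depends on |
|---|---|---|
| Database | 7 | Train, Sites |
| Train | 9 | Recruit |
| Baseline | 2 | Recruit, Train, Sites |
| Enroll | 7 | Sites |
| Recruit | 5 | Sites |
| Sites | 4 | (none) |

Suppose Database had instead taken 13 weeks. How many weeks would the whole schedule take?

As given, the longest chain is Sites→Recruit→Train→Database = 4+5+9+7 = 25, so the finish is 25 weeks.
Database is on the critical path; changing it to 13 makes that path 31 weeks.
That remains the longest chain; total 31 weeks.

31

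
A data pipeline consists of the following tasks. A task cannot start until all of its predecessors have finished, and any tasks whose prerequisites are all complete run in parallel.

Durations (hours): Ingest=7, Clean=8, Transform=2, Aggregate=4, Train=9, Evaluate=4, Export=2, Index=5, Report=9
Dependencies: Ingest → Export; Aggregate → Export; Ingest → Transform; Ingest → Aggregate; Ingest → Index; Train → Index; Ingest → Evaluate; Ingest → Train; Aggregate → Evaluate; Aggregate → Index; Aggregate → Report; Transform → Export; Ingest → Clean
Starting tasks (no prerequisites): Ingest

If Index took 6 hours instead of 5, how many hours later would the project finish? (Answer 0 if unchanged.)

Baseline: Ingest→Train→Index = 7+9+5 = 21 → 21 hours.
Index is on the critical path; changing it to 6 makes that path 22 hours.
No other chain overtakes it, so the finish is 22 hours.
Change in finish: 22 − 21 = +1 hours.

1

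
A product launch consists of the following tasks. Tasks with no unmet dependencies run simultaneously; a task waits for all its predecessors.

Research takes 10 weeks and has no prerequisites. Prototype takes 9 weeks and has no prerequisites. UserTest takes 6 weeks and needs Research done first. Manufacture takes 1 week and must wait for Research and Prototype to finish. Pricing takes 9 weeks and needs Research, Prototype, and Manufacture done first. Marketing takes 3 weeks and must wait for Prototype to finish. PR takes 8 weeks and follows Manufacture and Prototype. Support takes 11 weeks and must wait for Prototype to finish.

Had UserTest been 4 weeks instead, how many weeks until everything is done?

As given, the longest chain is Research→Manufacture→Pricing = 10+1+9 = 20, so the finish is 20 weeks.
UserTest has 4 weeks of float (longest path through it is 16).
No other chain overtakes it, so the finish is 20 weeks.

20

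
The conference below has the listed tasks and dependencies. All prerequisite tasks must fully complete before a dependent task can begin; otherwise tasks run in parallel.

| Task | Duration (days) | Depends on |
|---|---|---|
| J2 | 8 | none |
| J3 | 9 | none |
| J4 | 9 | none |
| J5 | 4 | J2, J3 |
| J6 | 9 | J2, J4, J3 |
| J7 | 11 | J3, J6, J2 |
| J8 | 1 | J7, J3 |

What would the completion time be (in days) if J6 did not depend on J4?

30

Original critical path: J3→J6→J7→J8 = 9+9+11+1 = 30 ⇒ 30 days.
Dropping J4→J6 doesn't change J6's earliest start (9); another predecessor still binds.
New critical path: J3→J6→J7→J8 = 9+9+11+1 = 30 ⇒ 30 days.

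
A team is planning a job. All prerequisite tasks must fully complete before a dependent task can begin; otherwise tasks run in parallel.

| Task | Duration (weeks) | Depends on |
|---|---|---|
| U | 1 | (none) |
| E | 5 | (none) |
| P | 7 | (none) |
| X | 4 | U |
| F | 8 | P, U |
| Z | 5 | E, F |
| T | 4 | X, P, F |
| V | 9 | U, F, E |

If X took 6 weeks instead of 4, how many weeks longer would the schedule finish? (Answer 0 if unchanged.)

0

As given, the longest chain is P→F→V = 7+8+9 = 24, so the finish is 24 weeks.
X has 15 weeks of float (longest path through it is 9).
The critical path is still P→F→V; finish is now 24 weeks.
Change in finish: 24 − 24 = +0 weeks.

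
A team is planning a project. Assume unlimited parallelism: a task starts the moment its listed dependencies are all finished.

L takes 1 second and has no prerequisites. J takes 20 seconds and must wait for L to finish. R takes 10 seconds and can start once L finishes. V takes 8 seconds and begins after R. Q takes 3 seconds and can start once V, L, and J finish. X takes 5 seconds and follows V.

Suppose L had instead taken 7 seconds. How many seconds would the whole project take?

As given, the longest chain is L→J→Q = 1+20+3 = 24, so the finish is 24 seconds.
Since L is critical, the +6 change carries straight to that chain (now 30 seconds).
That remains the longest chain; total 30 seconds.

30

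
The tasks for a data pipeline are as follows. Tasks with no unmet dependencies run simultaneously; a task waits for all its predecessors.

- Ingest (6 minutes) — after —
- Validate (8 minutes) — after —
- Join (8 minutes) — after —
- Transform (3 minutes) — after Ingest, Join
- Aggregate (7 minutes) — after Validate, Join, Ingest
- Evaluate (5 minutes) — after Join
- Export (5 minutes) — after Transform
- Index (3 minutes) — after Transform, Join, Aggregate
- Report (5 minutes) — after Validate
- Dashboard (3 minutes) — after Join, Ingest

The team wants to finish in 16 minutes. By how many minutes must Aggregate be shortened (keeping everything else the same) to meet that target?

Current finish: 18 minutes; target: 16.
Aggregate is on every critical path, so each minute cut from Aggregate cuts the finish by one (this holds down to a finish of 16).
Need 18 − 16 = 2 minutes off Aggregate → Aggregate becomes 5 minutes, finish becomes 16.

2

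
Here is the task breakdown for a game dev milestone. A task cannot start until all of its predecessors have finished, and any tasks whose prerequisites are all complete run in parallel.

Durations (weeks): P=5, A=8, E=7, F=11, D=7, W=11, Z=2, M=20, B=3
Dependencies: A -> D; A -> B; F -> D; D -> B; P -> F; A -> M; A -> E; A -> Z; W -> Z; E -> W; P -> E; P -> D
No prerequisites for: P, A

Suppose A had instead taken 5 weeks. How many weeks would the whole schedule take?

As given, the longest chain is A→E→W→Z = 8+7+11+2 = 28, so the finish is 28 weeks.
Since A is critical, the -3 change carries straight to that chain (now 25 weeks).
Now P→F→D→B = 5+11+7+3 = 26 is longest, so the finish becomes 26 weeks.

26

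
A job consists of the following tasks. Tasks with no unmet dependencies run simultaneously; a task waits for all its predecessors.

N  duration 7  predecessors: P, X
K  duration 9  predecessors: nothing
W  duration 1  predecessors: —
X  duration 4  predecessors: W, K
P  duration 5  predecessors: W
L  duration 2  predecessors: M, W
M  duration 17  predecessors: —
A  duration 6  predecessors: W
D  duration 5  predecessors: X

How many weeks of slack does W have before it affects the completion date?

K→X→N = 9+4+7 = 20 sets the makespan at 20 weeks.
The longest chain containing W totals 13 weeks.
So W can slip 8 − 1 = 7 weeks.

7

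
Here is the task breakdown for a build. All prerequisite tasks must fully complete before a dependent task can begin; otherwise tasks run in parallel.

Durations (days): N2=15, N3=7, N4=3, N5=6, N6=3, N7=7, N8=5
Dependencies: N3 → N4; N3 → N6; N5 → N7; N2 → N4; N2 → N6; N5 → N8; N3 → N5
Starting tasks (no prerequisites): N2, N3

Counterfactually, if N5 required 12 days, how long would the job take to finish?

The binding path is N3→N5→N7 = 7+6+7 = 20; finish at 20 days.
Since N5 is critical, the +6 change carries straight to that chain (now 26 days).
No other chain overtakes it, so the finish is 26 days.

26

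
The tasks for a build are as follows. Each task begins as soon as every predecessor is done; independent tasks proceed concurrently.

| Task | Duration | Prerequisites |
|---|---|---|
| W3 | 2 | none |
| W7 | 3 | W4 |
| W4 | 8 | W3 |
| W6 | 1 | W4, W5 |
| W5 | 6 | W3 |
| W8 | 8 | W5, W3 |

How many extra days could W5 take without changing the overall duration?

Critical path: W3→W5→W8 = 2+6+8 = 16, so the finish is 16 days.
W5 finishes as early as 8 and must finish by 8.
Slack of W5 = 2 − 2 = 0 days.

0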